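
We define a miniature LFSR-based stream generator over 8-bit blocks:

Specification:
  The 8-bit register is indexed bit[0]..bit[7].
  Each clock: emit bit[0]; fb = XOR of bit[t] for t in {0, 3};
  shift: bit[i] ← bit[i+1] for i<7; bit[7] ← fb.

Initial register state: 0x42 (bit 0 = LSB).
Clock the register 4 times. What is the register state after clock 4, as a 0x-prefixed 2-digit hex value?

0xA4

reg_0 = 0x42
clock 1: out=0, reg = 0x21
clock 2: out=1, reg = 0x90
clock 3: out=0, reg = 0x48
clock 4: out=0, reg = 0xA4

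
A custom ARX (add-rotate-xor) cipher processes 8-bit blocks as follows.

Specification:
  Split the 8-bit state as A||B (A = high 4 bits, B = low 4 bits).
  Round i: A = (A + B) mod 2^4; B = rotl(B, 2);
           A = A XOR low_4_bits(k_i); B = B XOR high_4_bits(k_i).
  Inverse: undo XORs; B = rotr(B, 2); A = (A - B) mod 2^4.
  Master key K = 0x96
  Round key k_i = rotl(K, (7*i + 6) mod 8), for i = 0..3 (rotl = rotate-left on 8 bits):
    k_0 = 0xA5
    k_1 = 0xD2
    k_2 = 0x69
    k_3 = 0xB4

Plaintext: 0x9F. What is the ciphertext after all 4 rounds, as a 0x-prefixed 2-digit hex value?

s_0 = plaintext = 0x9F
s_1 = Round(s_0, k_0) = 0xD5
s_2 = Round(s_1, k_1) = 0x08
s_3 = Round(s_2, k_2) = 0x14
s_4 = Round(s_3, k_3) = 0x1A

0x1A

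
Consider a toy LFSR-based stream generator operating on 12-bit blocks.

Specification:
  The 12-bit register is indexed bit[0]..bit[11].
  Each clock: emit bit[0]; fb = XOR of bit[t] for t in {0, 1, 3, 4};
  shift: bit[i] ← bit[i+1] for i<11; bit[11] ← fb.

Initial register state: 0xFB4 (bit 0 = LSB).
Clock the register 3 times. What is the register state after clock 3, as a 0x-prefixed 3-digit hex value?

reg_0 = 0xFB4
clock 1: out=0, reg = 0xFDA
clock 2: out=0, reg = 0xFED
clock 3: out=1, reg = 0x7F6

0x7F6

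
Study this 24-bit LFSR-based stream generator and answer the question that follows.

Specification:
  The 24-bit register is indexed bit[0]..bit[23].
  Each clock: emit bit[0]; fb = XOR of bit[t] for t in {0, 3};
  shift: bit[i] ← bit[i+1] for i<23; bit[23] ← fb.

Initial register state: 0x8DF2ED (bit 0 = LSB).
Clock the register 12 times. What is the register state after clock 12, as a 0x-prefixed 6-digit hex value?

reg_0 = 0x8DF2ED
clock 1: out=1, reg = 0x46F976
clock 2: out=0, reg = 0x237CBB
clock 3: out=1, reg = 0x11BE5D
clock 4: out=1, reg = 0x08DF2E
clock 5: out=0, reg = 0x846F97
clock 6: out=1, reg = 0xC237CB
clock 7: out=1, reg = 0x611BE5
clock 8: out=1, reg = 0xB08DF2
clock 9: out=0, reg = 0x5846F9
clock 10: out=1, reg = 0x2C237C
clock 11: out=0, reg = 0x9611BE
clock 12: out=0, reg = 0xCB08DF

0xCB08DF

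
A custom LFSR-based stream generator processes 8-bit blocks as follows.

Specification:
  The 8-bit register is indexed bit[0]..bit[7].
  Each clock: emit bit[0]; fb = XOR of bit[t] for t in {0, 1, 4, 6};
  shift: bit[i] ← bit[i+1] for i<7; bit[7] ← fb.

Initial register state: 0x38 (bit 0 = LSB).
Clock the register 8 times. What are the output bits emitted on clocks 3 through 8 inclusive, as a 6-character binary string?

011100

reg_0 = 0x38
clock 1: out=0, reg = 0x9C
clock 2: out=0, reg = 0xCE
clock 3: out=0, reg = 0x67
clock 4: out=1, reg = 0xB3
clock 5: out=1, reg = 0xD9
clock 6: out=1, reg = 0xEC
clock 7: out=0, reg = 0xF6
clock 8: out=0, reg = 0xFB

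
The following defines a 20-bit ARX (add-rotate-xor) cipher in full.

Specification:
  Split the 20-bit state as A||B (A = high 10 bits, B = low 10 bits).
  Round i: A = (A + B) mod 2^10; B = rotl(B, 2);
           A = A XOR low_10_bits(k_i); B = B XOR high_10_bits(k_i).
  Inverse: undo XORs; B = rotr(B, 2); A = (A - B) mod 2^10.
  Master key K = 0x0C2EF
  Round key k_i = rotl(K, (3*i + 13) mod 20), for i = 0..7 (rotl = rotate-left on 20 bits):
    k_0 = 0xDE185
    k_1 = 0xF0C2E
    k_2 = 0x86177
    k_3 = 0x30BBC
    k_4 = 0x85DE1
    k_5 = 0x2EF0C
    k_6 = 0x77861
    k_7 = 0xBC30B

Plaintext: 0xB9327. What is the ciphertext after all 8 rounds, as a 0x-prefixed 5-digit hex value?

0x07282

s_0 = plaintext = 0xB9327
s_1 = Round(s_0, k_0) = 0xE3BE7
s_2 = Round(s_1, k_1) = 0xD6C5C
s_3 = Round(s_2, k_2) = 0xB0368
s_4 = Round(s_3, k_3) = 0x65161
s_5 = Round(s_4, k_4) = 0xC5392
s_6 = Round(s_5, k_5) = 0x6AAF0
s_7 = Round(s_6, k_6) = 0x3EE1C
s_8 = Round(s_7, k_7) = 0x07282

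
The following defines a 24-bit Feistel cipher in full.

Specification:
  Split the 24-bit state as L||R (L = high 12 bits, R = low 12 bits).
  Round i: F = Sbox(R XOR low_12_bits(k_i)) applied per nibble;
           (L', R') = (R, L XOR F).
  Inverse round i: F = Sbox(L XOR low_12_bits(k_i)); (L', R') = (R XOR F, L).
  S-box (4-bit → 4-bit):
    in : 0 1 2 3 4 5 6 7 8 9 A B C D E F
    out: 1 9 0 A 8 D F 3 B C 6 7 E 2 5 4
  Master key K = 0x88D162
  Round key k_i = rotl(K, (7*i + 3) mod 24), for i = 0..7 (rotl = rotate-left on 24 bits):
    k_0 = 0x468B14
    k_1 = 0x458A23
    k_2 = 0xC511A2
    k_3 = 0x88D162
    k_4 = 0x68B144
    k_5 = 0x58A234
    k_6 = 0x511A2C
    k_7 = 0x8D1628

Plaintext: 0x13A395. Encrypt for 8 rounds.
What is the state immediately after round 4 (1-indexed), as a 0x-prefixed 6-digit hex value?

s_0 = plaintext = 0x13A395
s_1 = Round(s_0, k_0) = 0x395A83
s_2 = Round(s_1, k_1) = 0xA832F4
s_3 = Round(s_2, k_2) = 0x2F405C
s_4 = Round(s_3, k_3) = 0x05CB51
s_5 = Round(s_4, k_4) = 0xB516C1
s_6 = Round(s_5, k_5) = 0x6C131C
s_7 = Round(s_6, k_6) = 0x31CA60
s_8 = Round(s_7, k_7) = 0xA60D97

0x05CB51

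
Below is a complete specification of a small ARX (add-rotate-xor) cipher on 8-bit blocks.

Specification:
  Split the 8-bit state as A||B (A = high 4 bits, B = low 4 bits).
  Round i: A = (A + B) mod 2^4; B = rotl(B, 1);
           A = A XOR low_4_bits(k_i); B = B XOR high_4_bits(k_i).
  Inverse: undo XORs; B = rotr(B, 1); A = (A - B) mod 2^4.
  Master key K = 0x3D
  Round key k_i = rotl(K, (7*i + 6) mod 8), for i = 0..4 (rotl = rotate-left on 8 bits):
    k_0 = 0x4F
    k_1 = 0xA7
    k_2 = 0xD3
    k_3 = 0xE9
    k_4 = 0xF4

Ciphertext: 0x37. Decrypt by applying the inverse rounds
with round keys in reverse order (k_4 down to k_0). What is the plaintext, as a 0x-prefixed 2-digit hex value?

s_0 = ciphertext = 0x37
s_1 = InvRound(s_0, k_4) = 0x34
s_2 = InvRound(s_1, k_3) = 0x55
s_3 = InvRound(s_2, k_2) = 0x24
s_4 = InvRound(s_3, k_1) = 0xE7
s_5 = InvRound(s_4, k_0) = 0x89

0x89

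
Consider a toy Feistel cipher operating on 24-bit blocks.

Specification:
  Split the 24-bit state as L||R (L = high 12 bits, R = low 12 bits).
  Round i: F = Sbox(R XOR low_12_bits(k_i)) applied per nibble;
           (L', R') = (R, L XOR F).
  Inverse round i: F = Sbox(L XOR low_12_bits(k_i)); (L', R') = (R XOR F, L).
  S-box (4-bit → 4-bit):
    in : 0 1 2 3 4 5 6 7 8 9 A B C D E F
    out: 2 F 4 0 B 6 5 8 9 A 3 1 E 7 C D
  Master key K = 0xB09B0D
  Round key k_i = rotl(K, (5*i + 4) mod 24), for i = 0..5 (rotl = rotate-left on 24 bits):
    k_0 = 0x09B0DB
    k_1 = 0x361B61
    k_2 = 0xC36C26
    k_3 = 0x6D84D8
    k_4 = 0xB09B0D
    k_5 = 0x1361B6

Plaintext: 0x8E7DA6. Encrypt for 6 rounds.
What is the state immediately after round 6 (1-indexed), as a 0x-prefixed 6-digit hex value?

s_0 = plaintext = 0x8E7DA6
s_1 = Round(s_0, k_0) = 0xDA6F60
s_2 = Round(s_1, k_1) = 0xF60689
s_3 = Round(s_2, k_2) = 0x689C5D
s_4 = Round(s_3, k_3) = 0xC5DF1F
s_5 = Round(s_4, k_4) = 0xF1F7A9
s_6 = Round(s_5, k_5) = 0x7A9AE2

0x7A9AE2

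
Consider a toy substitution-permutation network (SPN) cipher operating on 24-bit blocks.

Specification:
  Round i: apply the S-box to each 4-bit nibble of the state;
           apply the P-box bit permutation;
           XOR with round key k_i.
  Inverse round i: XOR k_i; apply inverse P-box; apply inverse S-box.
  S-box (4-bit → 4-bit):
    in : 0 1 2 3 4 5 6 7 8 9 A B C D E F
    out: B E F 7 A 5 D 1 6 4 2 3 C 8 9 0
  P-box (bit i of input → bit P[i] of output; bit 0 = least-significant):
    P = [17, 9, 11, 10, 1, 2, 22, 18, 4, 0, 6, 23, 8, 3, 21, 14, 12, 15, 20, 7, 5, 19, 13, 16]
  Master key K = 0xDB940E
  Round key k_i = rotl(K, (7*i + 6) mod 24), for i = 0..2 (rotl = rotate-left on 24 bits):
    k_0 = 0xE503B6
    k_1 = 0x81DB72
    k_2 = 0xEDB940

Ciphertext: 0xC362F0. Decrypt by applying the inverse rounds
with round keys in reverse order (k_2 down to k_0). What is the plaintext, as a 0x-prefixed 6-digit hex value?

s_0 = ciphertext = 0xC362F0
s_1 = InvRound(s_0, k_2) = 0xB067D3
s_2 = InvRound(s_1, k_1) = 0x629AFC
s_3 = InvRound(s_2, k_0) = 0xDBBCE5

0xDBBCE5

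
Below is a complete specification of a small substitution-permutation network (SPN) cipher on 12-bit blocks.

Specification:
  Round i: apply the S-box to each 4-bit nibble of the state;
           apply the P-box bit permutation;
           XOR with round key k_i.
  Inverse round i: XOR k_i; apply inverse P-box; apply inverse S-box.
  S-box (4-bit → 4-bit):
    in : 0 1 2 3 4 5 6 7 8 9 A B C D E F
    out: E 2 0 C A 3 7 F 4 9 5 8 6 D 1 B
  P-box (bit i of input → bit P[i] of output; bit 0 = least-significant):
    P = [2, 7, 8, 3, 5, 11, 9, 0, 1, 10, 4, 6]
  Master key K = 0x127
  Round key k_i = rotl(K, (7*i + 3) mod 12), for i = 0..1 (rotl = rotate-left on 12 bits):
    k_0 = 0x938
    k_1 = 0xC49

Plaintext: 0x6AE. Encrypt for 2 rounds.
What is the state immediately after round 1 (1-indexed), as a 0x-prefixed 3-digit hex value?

0xF0E

s_0 = plaintext = 0x6AE
s_1 = Round(s_0, k_0) = 0xF0E
s_2 = Round(s_1, k_1) = 0x20E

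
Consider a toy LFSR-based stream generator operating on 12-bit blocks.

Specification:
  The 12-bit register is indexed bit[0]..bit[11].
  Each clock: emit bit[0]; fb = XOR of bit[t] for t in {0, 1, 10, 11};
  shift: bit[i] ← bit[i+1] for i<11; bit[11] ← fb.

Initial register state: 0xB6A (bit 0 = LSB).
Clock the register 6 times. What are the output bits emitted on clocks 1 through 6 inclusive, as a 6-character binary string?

010101

reg_0 = 0xB6A
clock 1: out=0, reg = 0x5B5
clock 2: out=1, reg = 0x2DA
clock 3: out=0, reg = 0x96D
clock 4: out=1, reg = 0x4B6
clock 5: out=0, reg = 0x25B
clock 6: out=1, reg = 0x12D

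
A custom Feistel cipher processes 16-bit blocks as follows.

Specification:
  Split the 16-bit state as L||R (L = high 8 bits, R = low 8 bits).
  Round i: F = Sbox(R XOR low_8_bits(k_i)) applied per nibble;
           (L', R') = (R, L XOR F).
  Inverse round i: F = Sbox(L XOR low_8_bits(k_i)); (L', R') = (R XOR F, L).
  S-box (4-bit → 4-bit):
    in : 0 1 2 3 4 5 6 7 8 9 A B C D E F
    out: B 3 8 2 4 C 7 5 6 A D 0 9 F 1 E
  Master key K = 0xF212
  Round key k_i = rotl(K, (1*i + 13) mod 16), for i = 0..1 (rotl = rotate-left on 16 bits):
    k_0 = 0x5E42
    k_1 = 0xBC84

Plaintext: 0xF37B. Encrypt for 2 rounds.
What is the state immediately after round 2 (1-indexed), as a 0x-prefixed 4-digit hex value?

0xD9B4

s_0 = plaintext = 0xF37B
s_1 = Round(s_0, k_0) = 0x7BD9
s_2 = Round(s_1, k_1) = 0xD9B4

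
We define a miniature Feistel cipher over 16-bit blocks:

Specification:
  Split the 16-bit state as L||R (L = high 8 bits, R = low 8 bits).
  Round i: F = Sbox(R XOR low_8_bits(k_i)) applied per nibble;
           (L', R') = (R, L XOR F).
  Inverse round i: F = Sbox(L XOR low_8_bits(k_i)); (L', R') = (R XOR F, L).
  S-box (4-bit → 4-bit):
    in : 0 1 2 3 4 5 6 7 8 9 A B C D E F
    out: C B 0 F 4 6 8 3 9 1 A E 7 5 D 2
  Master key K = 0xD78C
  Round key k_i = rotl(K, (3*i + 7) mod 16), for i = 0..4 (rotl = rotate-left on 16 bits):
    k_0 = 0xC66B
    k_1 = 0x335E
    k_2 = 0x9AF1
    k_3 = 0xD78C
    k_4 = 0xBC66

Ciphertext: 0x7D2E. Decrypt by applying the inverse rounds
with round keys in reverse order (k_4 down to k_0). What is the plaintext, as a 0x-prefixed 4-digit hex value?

0x0B36

s_0 = ciphertext = 0x7D2E
s_1 = InvRound(s_0, k_4) = 0x907D
s_2 = InvRound(s_1, k_3) = 0xCA90
s_3 = InvRound(s_2, k_2) = 0x6ECA
s_4 = InvRound(s_3, k_1) = 0x366E
s_5 = InvRound(s_4, k_0) = 0x0B36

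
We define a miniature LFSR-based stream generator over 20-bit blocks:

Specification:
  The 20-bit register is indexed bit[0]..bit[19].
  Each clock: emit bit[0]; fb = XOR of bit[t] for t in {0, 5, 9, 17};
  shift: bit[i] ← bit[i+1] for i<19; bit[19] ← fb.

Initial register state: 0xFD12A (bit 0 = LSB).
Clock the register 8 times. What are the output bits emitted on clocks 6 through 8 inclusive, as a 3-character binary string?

100

reg_0 = 0xFD12A
clock 1: out=0, reg = 0x7E895
clock 2: out=1, reg = 0x3F44A
clock 3: out=0, reg = 0x9FA25
clock 4: out=1, reg = 0xCFD12
clock 5: out=0, reg = 0x67E89
clock 6: out=1, reg = 0xB3F44
clock 7: out=0, reg = 0x59FA2
clock 8: out=0, reg = 0x2CFD1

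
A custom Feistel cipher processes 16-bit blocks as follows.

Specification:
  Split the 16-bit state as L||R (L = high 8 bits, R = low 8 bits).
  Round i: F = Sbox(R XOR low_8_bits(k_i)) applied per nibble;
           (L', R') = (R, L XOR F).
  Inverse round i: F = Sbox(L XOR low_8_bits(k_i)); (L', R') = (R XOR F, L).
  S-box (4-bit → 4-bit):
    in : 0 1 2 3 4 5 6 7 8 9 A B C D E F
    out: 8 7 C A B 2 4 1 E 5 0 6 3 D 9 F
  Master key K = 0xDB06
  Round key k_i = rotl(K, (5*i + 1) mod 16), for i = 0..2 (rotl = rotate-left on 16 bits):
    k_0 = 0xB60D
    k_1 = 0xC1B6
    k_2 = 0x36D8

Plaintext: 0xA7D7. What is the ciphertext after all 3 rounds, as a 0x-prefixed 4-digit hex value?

0xE0D9

s_0 = plaintext = 0xA7D7
s_1 = Round(s_0, k_0) = 0xD777
s_2 = Round(s_1, k_1) = 0x77E0
s_3 = Round(s_2, k_2) = 0xE0D9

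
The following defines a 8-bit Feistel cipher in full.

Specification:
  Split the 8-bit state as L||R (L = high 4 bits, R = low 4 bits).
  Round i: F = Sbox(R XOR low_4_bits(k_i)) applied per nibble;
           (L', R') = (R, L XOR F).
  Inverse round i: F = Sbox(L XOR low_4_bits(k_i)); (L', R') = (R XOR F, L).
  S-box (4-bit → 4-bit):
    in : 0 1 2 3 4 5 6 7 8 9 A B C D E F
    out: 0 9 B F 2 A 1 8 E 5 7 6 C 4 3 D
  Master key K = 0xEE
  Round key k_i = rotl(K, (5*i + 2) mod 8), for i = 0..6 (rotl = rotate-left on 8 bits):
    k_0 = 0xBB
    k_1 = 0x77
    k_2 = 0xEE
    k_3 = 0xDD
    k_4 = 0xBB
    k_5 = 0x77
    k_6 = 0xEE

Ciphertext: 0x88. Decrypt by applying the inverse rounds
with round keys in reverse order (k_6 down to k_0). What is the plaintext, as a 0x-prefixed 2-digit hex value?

s_0 = ciphertext = 0x88
s_1 = InvRound(s_0, k_6) = 0x98
s_2 = InvRound(s_1, k_5) = 0xB9
s_3 = InvRound(s_2, k_4) = 0x9B
s_4 = InvRound(s_3, k_3) = 0x99
s_5 = InvRound(s_4, k_2) = 0x19
s_6 = InvRound(s_5, k_1) = 0x81
s_7 = InvRound(s_6, k_0) = 0xE8

0xE8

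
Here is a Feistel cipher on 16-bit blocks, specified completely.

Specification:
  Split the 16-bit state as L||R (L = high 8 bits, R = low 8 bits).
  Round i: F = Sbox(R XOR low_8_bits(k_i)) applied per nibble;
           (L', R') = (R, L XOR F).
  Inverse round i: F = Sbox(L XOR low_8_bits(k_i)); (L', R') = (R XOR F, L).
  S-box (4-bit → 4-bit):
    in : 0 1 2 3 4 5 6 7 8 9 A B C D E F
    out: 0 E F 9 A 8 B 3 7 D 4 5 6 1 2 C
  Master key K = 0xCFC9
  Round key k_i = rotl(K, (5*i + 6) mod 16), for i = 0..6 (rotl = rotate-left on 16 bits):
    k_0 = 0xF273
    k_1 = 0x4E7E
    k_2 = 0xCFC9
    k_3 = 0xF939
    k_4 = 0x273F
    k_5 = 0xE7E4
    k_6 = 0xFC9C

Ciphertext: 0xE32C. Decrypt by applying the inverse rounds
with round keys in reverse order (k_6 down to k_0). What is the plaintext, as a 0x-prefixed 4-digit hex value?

s_0 = ciphertext = 0xE32C
s_1 = InvRound(s_0, k_6) = 0x10E3
s_2 = InvRound(s_1, k_5) = 0x2910
s_3 = InvRound(s_2, k_4) = 0xFB29
s_4 = InvRound(s_3, k_3) = 0x46FB
s_5 = InvRound(s_4, k_2) = 0x8746
s_6 = InvRound(s_5, k_1) = 0x8B87
s_7 = InvRound(s_6, k_0) = 0x408B

0x408B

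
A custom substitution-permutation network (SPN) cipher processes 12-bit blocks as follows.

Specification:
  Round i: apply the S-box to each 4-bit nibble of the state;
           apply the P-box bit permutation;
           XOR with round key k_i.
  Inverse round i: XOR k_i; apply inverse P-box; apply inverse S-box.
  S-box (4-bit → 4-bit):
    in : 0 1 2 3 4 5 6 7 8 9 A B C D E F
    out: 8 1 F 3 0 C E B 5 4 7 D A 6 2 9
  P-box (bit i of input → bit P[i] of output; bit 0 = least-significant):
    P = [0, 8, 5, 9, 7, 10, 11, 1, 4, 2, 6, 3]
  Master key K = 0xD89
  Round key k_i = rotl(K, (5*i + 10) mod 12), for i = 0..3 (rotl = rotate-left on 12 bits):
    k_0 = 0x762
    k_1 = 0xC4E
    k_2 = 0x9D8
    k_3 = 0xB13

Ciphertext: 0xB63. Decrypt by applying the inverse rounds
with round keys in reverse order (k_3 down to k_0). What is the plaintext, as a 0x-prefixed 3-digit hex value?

s_0 = ciphertext = 0xB63
s_1 = InvRound(s_0, k_3) = 0x849
s_2 = InvRound(s_1, k_2) = 0x113
s_3 = InvRound(s_2, k_1) = 0x2D3
s_4 = InvRound(s_3, k_0) = 0x13A

0x13A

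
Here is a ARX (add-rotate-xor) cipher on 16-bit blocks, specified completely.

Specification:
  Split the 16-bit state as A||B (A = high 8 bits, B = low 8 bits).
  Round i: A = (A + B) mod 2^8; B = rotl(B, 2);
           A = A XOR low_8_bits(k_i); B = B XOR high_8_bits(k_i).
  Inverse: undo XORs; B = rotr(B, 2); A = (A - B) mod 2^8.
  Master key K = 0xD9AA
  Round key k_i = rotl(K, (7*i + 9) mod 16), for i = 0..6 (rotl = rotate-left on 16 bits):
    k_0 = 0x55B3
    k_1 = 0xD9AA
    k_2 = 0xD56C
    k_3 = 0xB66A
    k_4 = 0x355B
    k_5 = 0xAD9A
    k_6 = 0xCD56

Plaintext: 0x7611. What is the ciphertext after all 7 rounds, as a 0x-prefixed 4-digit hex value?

0x9926

s_0 = plaintext = 0x7611
s_1 = Round(s_0, k_0) = 0x3411
s_2 = Round(s_1, k_1) = 0xEF9D
s_3 = Round(s_2, k_2) = 0xE0A3
s_4 = Round(s_3, k_3) = 0xE938
s_5 = Round(s_4, k_4) = 0x7AD5
s_6 = Round(s_5, k_5) = 0xD5FA
s_7 = Round(s_6, k_6) = 0x9926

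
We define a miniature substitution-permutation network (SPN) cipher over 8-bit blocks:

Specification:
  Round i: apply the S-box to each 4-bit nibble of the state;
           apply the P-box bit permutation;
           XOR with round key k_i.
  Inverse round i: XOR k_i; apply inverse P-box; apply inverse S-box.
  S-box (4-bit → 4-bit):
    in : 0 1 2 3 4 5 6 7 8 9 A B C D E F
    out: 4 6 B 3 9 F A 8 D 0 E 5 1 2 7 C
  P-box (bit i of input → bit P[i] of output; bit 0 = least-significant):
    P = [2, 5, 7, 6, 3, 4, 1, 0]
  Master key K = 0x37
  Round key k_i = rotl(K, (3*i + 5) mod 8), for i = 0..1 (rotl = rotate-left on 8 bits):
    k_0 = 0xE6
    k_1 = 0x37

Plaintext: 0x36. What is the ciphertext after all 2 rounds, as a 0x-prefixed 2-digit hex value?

s_0 = plaintext = 0x36
s_1 = Round(s_0, k_0) = 0x9E
s_2 = Round(s_1, k_1) = 0x93

0x93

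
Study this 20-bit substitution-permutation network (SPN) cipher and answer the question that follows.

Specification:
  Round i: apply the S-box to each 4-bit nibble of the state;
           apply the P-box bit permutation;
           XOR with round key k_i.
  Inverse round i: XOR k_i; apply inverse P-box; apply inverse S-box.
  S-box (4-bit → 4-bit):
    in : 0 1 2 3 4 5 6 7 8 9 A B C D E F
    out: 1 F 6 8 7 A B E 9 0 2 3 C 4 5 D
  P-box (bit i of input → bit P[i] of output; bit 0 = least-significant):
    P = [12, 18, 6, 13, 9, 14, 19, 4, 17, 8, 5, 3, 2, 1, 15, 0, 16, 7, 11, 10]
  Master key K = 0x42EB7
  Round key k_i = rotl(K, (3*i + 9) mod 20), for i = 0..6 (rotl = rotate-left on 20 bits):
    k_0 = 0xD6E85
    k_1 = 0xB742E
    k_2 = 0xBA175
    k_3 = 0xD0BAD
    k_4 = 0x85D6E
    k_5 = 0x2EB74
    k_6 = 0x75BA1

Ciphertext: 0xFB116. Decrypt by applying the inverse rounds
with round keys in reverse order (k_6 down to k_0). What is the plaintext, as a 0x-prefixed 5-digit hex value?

0x6027E

s_0 = ciphertext = 0xFB116
s_1 = InvRound(s_0, k_6) = 0x21D13
s_2 = InvRound(s_1, k_5) = 0x31DBF
s_3 = InvRound(s_2, k_4) = 0xB307D
s_4 = InvRound(s_3, k_3) = 0x29B81
s_5 = InvRound(s_4, k_2) = 0x40DFF
s_6 = InvRound(s_5, k_1) = 0x43B71
s_7 = InvRound(s_6, k_0) = 0x6027E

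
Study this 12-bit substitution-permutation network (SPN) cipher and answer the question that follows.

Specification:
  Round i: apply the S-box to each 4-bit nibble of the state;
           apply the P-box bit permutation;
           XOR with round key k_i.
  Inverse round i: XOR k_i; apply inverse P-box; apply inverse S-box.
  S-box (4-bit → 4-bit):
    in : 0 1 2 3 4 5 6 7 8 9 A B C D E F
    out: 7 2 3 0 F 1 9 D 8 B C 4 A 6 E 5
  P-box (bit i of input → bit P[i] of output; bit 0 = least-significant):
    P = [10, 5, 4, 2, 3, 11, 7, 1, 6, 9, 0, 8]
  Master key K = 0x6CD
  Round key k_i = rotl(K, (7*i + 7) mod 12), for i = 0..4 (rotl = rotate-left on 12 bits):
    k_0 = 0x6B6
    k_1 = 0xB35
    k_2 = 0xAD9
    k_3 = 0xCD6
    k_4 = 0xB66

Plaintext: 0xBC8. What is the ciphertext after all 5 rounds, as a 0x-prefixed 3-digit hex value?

0x1CE

s_0 = plaintext = 0xBC8
s_1 = Round(s_0, k_0) = 0xEB1
s_2 = Round(s_1, k_1) = 0x894
s_3 = Round(s_2, k_2) = 0x7E7
s_4 = Round(s_3, k_3) = 0x101
s_5 = Round(s_4, k_4) = 0x1CE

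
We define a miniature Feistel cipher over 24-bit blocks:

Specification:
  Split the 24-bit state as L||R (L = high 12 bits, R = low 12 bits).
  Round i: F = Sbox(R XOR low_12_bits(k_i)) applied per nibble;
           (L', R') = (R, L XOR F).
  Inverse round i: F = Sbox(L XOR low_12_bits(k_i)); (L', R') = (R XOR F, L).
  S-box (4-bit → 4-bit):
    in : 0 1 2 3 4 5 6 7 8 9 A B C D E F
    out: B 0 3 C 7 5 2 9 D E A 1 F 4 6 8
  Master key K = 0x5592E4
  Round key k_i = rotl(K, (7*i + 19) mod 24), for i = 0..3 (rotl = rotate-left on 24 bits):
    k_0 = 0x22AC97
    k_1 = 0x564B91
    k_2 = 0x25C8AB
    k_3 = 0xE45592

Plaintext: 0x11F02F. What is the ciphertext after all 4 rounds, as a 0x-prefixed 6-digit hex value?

s_0 = plaintext = 0x11F02F
s_1 = Round(s_0, k_0) = 0x02FE02
s_2 = Round(s_1, k_1) = 0xE025C3
s_3 = Round(s_2, k_2) = 0x5C3A2F
s_4 = Round(s_3, k_3) = 0xA2FDD7

0xA2FDD7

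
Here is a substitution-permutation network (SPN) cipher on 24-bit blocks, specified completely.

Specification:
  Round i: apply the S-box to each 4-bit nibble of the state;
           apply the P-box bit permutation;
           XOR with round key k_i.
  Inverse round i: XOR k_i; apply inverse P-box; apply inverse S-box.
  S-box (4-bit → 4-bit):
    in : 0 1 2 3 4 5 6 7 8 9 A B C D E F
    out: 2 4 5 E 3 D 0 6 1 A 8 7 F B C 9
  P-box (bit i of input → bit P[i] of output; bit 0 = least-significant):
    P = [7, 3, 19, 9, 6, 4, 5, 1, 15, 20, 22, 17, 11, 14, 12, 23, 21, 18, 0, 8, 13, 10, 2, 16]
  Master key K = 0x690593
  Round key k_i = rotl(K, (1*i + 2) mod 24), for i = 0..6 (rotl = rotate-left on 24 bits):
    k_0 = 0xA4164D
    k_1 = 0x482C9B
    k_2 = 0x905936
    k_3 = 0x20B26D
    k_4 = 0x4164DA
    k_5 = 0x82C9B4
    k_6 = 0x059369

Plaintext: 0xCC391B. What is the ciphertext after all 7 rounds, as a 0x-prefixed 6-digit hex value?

s_0 = plaintext = 0xCC391B
s_1 = Round(s_0, k_0) = 0x1B63E0
s_2 = Round(s_1, k_1) = 0x3E2CB4
s_3 = Round(s_2, k_2) = 0xC3C4CB
s_4 = Round(s_3, k_3) = 0xBD4F92
s_5 = Round(s_4, k_4) = 0x6F894C
s_6 = Round(s_5, k_5) = 0xB8C26C
s_7 = Round(s_6, k_6) = 0xED6DE5

0xED6DE5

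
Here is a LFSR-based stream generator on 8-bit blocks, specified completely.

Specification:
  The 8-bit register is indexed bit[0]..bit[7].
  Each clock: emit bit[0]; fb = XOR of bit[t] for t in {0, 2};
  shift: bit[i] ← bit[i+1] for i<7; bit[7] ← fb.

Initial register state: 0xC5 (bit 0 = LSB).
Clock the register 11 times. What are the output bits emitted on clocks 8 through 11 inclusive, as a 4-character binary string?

1001

reg_0 = 0xC5
clock 1: out=1, reg = 0x62
clock 2: out=0, reg = 0x31
clock 3: out=1, reg = 0x98
clock 4: out=0, reg = 0x4C
clock 5: out=0, reg = 0xA6
clock 6: out=0, reg = 0xD3
clock 7: out=1, reg = 0xE9
clock 8: out=1, reg = 0xF4
clock 9: out=0, reg = 0xFA
clock 10: out=0, reg = 0x7D
clock 11: out=1, reg = 0x3E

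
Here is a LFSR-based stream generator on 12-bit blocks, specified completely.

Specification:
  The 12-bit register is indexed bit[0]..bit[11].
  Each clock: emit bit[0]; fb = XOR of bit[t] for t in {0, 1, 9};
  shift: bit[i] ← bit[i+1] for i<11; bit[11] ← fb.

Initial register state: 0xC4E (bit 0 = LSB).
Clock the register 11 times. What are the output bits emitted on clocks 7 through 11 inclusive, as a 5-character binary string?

reg_0 = 0xC4E
clock 1: out=0, reg = 0xE27
clock 2: out=1, reg = 0xF13
clock 3: out=1, reg = 0xF89
clock 4: out=1, reg = 0x7C4
clock 5: out=0, reg = 0xBE2
clock 6: out=0, reg = 0x5F1
clock 7: out=1, reg = 0xAF8
clock 8: out=0, reg = 0xD7C
clock 9: out=0, reg = 0x6BE
clock 10: out=0, reg = 0x35F
clock 11: out=1, reg = 0x9AF

10001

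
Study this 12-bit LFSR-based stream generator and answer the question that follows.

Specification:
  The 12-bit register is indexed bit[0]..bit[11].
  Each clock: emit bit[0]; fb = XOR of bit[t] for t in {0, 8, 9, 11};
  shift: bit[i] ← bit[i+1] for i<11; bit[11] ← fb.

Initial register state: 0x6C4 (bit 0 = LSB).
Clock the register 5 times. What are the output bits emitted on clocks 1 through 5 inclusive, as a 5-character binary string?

00100

reg_0 = 0x6C4
clock 1: out=0, reg = 0xB62
clock 2: out=0, reg = 0xDB1
clock 3: out=1, reg = 0xED8
clock 4: out=0, reg = 0x76C
clock 5: out=0, reg = 0x3B6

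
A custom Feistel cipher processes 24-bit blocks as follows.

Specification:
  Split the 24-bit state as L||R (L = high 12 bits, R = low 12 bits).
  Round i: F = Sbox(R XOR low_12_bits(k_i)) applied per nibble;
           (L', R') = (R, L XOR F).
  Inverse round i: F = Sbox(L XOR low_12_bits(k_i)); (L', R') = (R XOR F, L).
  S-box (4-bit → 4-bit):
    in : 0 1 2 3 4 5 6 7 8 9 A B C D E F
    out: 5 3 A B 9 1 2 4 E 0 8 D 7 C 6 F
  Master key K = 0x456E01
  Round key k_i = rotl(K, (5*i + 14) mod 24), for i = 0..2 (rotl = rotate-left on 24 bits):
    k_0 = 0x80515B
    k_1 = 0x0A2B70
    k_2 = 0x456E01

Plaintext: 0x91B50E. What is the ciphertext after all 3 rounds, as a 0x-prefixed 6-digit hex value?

0x84629E

s_0 = plaintext = 0x91B50E
s_1 = Round(s_0, k_0) = 0x50E00A
s_2 = Round(s_1, k_1) = 0x00A846
s_3 = Round(s_2, k_2) = 0x84629E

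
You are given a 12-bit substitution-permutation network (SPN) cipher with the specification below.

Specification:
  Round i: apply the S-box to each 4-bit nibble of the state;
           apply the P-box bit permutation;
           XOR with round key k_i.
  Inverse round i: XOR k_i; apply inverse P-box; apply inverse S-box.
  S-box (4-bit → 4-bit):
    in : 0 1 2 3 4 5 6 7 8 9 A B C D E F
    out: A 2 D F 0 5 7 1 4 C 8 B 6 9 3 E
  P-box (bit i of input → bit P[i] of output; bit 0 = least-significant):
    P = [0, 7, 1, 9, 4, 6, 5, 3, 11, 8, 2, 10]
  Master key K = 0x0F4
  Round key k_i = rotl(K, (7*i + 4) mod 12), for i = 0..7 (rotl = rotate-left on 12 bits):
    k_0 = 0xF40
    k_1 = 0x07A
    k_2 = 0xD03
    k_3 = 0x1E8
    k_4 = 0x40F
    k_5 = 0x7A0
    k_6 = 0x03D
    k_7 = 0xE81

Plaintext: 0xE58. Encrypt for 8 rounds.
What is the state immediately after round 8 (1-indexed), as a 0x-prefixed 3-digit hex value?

s_0 = plaintext = 0xE58
s_1 = Round(s_0, k_0) = 0x672
s_2 = Round(s_1, k_1) = 0xB6D
s_3 = Round(s_2, k_2) = 0x272
s_4 = Round(s_3, k_3) = 0xFFF
s_5 = Round(s_4, k_4) = 0x3E1
s_6 = Round(s_5, k_5) = 0xA74
s_7 = Round(s_6, k_6) = 0x42D
s_8 = Round(s_7, k_7) = 0xCB8

0xCB8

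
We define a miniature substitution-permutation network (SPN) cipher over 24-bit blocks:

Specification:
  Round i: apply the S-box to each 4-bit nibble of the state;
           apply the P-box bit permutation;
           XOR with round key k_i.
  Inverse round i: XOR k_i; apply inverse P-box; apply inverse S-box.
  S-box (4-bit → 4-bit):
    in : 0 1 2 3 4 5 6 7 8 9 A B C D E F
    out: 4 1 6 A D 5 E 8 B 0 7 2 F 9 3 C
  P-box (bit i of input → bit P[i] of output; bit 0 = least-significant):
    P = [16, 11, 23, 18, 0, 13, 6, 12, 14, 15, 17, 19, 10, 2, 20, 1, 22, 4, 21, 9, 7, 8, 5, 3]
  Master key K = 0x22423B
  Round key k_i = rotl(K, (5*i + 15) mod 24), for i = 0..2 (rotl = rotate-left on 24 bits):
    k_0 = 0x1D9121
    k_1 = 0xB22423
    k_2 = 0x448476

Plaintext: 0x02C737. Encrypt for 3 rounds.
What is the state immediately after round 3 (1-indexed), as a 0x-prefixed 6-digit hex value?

0xB0CFB0

s_0 = plaintext = 0x02C737
s_1 = Round(s_0, k_0) = 0x21A517
s_2 = Round(s_1, k_1) = 0xE46106
s_3 = Round(s_2, k_2) = 0xB0CFB0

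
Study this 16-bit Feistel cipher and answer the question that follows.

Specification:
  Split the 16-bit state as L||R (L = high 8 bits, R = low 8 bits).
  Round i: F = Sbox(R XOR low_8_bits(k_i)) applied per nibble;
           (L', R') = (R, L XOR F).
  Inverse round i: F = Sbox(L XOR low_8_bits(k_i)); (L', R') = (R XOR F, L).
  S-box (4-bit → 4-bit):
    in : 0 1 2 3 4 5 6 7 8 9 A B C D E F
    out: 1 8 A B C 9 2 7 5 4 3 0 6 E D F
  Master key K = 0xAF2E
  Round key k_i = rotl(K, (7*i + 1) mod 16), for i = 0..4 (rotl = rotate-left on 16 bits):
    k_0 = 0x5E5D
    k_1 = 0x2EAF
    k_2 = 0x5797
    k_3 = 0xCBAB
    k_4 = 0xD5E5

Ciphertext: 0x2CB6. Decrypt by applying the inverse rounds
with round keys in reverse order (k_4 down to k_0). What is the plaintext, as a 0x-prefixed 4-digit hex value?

0xE2D2

s_0 = ciphertext = 0x2CB6
s_1 = InvRound(s_0, k_4) = 0xD22C
s_2 = InvRound(s_1, k_3) = 0x58D2
s_3 = InvRound(s_2, k_2) = 0xBD58
s_4 = InvRound(s_3, k_1) = 0xD2BD
s_5 = InvRound(s_4, k_0) = 0xE2D2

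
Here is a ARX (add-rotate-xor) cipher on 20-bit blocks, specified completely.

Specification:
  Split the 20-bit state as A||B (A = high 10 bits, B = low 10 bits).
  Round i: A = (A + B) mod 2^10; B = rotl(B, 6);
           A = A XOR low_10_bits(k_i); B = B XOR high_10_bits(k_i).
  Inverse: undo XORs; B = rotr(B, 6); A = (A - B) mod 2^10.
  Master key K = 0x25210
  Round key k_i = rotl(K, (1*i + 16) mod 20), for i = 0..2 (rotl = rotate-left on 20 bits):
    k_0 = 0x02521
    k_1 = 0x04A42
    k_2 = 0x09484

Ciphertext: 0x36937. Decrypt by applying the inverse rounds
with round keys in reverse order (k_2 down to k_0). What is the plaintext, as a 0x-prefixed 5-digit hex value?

0x162DD

s_0 = ciphertext = 0x36937
s_1 = InvRound(s_0, k_2) = 0xCE924
s_2 = InvRound(s_1, k_1) = 0x85364
s_3 = InvRound(s_2, k_0) = 0x162DD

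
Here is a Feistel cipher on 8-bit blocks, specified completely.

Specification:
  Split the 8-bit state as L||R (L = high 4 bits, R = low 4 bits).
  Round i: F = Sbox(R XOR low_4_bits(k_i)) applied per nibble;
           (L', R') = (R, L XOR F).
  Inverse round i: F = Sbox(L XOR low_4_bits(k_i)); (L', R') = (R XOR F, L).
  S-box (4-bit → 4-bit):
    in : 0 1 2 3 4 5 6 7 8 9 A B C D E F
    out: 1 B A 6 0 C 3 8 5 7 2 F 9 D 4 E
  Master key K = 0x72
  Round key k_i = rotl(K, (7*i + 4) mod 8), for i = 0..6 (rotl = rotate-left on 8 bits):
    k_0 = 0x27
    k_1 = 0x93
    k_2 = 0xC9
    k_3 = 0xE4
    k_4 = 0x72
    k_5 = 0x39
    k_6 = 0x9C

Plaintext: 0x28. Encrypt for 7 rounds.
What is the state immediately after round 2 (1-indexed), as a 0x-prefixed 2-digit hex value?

s_0 = plaintext = 0x28
s_1 = Round(s_0, k_0) = 0x8C
s_2 = Round(s_1, k_1) = 0xC6
s_3 = Round(s_2, k_2) = 0x62
s_4 = Round(s_3, k_3) = 0x25
s_5 = Round(s_4, k_4) = 0x5A
s_6 = Round(s_5, k_5) = 0xA3
s_7 = Round(s_6, k_6) = 0x34

0xC6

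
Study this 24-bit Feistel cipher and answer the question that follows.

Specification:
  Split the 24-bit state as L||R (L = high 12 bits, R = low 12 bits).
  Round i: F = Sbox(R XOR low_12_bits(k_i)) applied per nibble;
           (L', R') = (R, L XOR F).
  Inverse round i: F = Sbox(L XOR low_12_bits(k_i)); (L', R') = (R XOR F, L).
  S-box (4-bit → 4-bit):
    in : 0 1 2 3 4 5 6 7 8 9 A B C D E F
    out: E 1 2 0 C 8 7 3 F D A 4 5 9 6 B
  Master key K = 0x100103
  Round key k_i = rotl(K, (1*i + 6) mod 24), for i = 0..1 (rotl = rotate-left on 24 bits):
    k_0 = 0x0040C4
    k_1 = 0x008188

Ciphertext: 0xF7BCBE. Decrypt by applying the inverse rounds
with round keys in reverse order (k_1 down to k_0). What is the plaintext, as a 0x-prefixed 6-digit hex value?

0x521A0E

s_0 = ciphertext = 0xF7BCBE
s_1 = InvRound(s_0, k_1) = 0xA0EF7B
s_2 = InvRound(s_1, k_0) = 0x521A0E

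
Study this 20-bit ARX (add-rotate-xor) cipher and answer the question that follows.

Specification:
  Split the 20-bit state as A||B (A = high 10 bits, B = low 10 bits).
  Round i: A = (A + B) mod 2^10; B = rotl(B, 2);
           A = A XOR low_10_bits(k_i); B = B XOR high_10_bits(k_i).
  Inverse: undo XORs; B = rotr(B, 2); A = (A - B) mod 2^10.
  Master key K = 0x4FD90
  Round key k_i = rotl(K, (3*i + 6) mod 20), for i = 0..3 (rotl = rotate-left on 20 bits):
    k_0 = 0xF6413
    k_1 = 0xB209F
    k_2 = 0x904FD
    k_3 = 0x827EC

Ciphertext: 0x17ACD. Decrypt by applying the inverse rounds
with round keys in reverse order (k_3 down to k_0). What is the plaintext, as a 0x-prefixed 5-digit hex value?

0x498D3

s_0 = ciphertext = 0x17ACD
s_1 = InvRound(s_0, k_3) = 0xE0431
s_2 = InvRound(s_1, k_2) = 0xB809C
s_3 = InvRound(s_2, k_1) = 0x7A895
s_4 = InvRound(s_3, k_0) = 0x498D3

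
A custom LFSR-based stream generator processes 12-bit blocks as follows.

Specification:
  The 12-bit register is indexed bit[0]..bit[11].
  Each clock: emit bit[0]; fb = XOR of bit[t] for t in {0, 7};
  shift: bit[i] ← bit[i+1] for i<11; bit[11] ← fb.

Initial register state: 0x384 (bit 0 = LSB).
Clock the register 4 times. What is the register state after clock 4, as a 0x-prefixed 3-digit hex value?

0x338

reg_0 = 0x384
clock 1: out=0, reg = 0x9C2
clock 2: out=0, reg = 0xCE1
clock 3: out=1, reg = 0x670
clock 4: out=0, reg = 0x338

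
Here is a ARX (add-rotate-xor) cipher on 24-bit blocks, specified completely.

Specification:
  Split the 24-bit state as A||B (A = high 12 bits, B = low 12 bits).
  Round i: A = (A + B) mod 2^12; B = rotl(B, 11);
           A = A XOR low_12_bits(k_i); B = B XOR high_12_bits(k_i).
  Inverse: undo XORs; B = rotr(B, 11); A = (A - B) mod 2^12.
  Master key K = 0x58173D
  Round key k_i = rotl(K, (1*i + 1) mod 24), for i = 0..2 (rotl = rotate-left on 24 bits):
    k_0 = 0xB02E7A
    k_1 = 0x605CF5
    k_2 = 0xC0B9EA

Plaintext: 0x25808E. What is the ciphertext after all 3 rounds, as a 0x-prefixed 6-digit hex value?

s_0 = plaintext = 0x25808E
s_1 = Round(s_0, k_0) = 0xC9CB45
s_2 = Round(s_1, k_1) = 0xB14BA7
s_3 = Round(s_2, k_2) = 0xF511D8

0xF511D8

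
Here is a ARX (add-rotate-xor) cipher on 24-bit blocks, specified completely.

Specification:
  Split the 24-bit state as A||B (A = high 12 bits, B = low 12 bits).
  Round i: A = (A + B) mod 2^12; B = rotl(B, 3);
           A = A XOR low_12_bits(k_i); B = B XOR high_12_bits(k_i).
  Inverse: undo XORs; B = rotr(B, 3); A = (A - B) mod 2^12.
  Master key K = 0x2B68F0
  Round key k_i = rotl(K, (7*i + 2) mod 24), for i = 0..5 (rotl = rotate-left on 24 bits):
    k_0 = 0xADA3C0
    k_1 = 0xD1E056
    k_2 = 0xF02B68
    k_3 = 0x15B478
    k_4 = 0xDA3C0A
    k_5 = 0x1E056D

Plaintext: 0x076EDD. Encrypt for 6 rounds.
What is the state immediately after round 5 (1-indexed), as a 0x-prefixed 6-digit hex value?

s_0 = plaintext = 0x076EDD
s_1 = Round(s_0, k_0) = 0xC93C35
s_2 = Round(s_1, k_1) = 0x89ECB0
s_3 = Round(s_2, k_2) = 0xE26A84
s_4 = Round(s_3, k_3) = 0xCD257E
s_5 = Round(s_4, k_4) = 0xE5A651
s_6 = Round(s_5, k_5) = 0x1C636B

0xE5A651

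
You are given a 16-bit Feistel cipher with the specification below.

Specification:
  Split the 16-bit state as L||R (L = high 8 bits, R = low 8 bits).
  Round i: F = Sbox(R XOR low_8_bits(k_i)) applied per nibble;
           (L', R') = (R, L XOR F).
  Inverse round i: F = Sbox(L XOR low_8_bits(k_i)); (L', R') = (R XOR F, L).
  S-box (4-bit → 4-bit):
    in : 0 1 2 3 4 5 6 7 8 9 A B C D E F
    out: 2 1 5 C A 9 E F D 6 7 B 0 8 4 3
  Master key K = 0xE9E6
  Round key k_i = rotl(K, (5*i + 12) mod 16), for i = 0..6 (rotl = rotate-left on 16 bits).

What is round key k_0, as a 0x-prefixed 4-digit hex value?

0x6E9E

K = 0xE9E6
k_0 = rotl(K, (5*0+12) mod 16) = rotl(K, 12) = 0x6E9E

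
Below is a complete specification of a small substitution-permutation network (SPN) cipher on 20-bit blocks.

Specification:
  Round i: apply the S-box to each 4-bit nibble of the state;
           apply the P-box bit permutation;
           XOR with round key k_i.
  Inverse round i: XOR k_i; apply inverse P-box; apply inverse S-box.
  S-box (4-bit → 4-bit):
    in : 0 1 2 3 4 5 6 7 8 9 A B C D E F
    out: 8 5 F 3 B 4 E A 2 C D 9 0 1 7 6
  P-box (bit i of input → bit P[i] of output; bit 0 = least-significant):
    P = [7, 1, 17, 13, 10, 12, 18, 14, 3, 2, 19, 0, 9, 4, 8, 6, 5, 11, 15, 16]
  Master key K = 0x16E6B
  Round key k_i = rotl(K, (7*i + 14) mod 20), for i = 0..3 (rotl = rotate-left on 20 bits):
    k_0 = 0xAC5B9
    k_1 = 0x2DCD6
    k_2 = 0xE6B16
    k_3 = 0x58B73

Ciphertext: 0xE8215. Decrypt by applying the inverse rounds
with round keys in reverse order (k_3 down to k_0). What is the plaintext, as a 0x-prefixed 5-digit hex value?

s_0 = ciphertext = 0xE8215
s_1 = InvRound(s_0, k_3) = 0x49FCF
s_2 = InvRound(s_1, k_2) = 0x57A4A
s_3 = InvRound(s_2, k_1) = 0x9331A
s_4 = InvRound(s_3, k_0) = 0xAD042

0xAD042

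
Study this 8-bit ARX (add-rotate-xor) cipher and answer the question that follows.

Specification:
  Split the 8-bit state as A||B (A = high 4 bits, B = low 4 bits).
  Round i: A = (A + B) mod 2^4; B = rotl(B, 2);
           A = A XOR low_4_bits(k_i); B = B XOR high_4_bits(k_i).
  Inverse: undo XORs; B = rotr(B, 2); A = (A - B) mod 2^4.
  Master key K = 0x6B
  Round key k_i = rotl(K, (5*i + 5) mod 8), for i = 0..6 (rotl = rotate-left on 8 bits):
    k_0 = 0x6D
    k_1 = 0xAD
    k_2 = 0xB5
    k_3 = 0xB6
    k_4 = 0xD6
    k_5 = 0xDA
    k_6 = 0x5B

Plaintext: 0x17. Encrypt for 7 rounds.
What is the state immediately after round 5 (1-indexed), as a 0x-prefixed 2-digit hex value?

s_0 = plaintext = 0x17
s_1 = Round(s_0, k_0) = 0x5B
s_2 = Round(s_1, k_1) = 0xD4
s_3 = Round(s_2, k_2) = 0x4A
s_4 = Round(s_3, k_3) = 0x81
s_5 = Round(s_4, k_4) = 0xF9
s_6 = Round(s_5, k_5) = 0x2B
s_7 = Round(s_6, k_6) = 0x6B

0xF9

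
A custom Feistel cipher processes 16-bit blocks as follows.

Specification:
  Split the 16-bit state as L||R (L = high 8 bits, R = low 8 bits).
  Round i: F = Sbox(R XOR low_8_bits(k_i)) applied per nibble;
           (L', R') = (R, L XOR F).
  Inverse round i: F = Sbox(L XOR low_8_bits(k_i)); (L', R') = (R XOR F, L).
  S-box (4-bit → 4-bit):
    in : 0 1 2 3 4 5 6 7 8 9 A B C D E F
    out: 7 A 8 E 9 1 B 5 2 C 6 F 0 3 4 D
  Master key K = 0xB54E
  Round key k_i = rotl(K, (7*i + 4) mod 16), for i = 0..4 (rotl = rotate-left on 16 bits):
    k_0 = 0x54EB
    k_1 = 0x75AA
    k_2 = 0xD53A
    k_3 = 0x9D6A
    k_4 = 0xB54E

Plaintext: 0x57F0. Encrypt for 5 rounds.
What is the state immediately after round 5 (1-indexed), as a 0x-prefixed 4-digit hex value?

0x8EC7

s_0 = plaintext = 0x57F0
s_1 = Round(s_0, k_0) = 0xF0F8
s_2 = Round(s_1, k_1) = 0xF8E8
s_3 = Round(s_2, k_2) = 0xE8C0
s_4 = Round(s_3, k_3) = 0xC08E
s_5 = Round(s_4, k_4) = 0x8EC7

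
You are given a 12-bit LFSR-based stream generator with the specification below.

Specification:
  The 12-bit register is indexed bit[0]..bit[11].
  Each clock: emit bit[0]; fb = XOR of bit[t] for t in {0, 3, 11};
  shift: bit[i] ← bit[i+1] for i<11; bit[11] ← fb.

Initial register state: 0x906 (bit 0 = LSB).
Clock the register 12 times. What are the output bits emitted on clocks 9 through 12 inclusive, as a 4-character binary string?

reg_0 = 0x906
clock 1: out=0, reg = 0xC83
clock 2: out=1, reg = 0x641
clock 3: out=1, reg = 0xB20
clock 4: out=0, reg = 0xD90
clock 5: out=0, reg = 0xEC8
clock 6: out=0, reg = 0x764
clock 7: out=0, reg = 0x3B2
clock 8: out=0, reg = 0x1D9
clock 9: out=1, reg = 0x0EC
clock 10: out=0, reg = 0x876
clock 11: out=0, reg = 0xC3B
clock 12: out=1, reg = 0xE1D

1001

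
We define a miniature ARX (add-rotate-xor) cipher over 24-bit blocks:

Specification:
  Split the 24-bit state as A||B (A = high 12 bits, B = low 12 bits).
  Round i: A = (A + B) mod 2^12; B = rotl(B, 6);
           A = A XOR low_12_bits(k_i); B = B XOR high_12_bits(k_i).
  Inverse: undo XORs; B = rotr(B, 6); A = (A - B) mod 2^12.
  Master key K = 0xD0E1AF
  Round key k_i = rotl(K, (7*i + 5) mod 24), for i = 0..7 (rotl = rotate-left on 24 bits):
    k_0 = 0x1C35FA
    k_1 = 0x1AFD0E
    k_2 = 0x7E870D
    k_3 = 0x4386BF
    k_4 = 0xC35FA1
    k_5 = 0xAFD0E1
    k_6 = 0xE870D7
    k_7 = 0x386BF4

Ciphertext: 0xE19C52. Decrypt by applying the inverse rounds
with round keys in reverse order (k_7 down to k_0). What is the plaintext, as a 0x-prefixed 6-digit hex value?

0x7EF6EC

s_0 = ciphertext = 0xE19C52
s_1 = InvRound(s_0, k_7) = 0x0AE53F
s_2 = InvRound(s_1, k_6) = 0x24BE2E
s_3 = InvRound(s_2, k_5) = 0xDD74D3
s_4 = InvRound(s_3, k_4) = 0x8D39A3
s_5 = InvRound(s_4, k_3) = 0x7766F6
s_6 = InvRound(s_5, k_2) = 0x8F7784
s_7 = InvRound(s_6, k_1) = 0xB21AD8
s_8 = InvRound(s_7, k_0) = 0x7EF6EC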